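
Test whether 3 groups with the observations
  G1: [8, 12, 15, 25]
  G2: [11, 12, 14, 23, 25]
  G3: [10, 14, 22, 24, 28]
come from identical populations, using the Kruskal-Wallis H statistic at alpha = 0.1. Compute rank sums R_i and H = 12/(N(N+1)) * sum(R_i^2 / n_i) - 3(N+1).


Step 1: Combine all N = 14 observations and assign midranks.
sorted (value, group, rank): (8,G1,1), (10,G3,2), (11,G2,3), (12,G1,4.5), (12,G2,4.5), (14,G2,6.5), (14,G3,6.5), (15,G1,8), (22,G3,9), (23,G2,10), (24,G3,11), (25,G1,12.5), (25,G2,12.5), (28,G3,14)
Step 2: Sum ranks within each group.
R_1 = 26 (n_1 = 4)
R_2 = 36.5 (n_2 = 5)
R_3 = 42.5 (n_3 = 5)
Step 3: H = 12/(N(N+1)) * sum(R_i^2/n_i) - 3(N+1)
     = 12/(14*15) * (26^2/4 + 36.5^2/5 + 42.5^2/5) - 3*15
     = 0.057143 * 796.7 - 45
     = 0.525714.
Step 4: Ties present; correction factor C = 1 - 18/(14^3 - 14) = 0.993407. Corrected H = 0.525714 / 0.993407 = 0.529204.
Step 5: Under H0, H ~ chi^2(2); p-value = 0.767512.
Step 6: alpha = 0.1. fail to reject H0.

H = 0.5292, df = 2, p = 0.767512, fail to reject H0.


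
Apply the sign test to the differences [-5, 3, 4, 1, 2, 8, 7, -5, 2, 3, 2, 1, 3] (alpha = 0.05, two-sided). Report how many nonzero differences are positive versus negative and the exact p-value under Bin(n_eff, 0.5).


Step 1: Discard zero differences. Original n = 13; n_eff = number of nonzero differences = 13.
Nonzero differences (with sign): -5, +3, +4, +1, +2, +8, +7, -5, +2, +3, +2, +1, +3
Step 2: Count signs: positive = 11, negative = 2.
Step 3: Under H0: P(positive) = 0.5, so the number of positives S ~ Bin(13, 0.5).
Step 4: Two-sided exact p-value = sum of Bin(13,0.5) probabilities at or below the observed probability = 0.022461.
Step 5: alpha = 0.05. reject H0.

n_eff = 13, pos = 11, neg = 2, p = 0.022461, reject H0.


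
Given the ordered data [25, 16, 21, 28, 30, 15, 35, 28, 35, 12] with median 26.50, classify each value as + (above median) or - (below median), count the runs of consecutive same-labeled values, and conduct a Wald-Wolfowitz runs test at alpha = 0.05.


Step 1: Compute median = 26.50; label A = above, B = below.
Labels in order: BBBAABAAAB  (n_A = 5, n_B = 5)
Step 2: Count runs R = 5.
Step 3: Under H0 (random ordering), E[R] = 2*n_A*n_B/(n_A+n_B) + 1 = 2*5*5/10 + 1 = 6.0000.
        Var[R] = 2*n_A*n_B*(2*n_A*n_B - n_A - n_B) / ((n_A+n_B)^2 * (n_A+n_B-1)) = 2000/900 = 2.2222.
        SD[R] = 1.4907.
Step 4: Continuity-corrected z = (R + 0.5 - E[R]) / SD[R] = (5 + 0.5 - 6.0000) / 1.4907 = -0.3354.
Step 5: Two-sided p-value via normal approximation = 2*(1 - Phi(|z|)) = 0.737316.
Step 6: alpha = 0.05. fail to reject H0.

R = 5, z = -0.3354, p = 0.737316, fail to reject H0.


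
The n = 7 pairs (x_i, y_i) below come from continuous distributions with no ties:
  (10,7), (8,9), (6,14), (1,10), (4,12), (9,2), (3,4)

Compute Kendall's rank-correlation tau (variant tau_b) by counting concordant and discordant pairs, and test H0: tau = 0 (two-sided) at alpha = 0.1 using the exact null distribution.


Step 1: Enumerate the 21 unordered pairs (i,j) with i<j and classify each by sign(x_j-x_i) * sign(y_j-y_i).
  (1,2):dx=-2,dy=+2->D; (1,3):dx=-4,dy=+7->D; (1,4):dx=-9,dy=+3->D; (1,5):dx=-6,dy=+5->D
  (1,6):dx=-1,dy=-5->C; (1,7):dx=-7,dy=-3->C; (2,3):dx=-2,dy=+5->D; (2,4):dx=-7,dy=+1->D
  (2,5):dx=-4,dy=+3->D; (2,6):dx=+1,dy=-7->D; (2,7):dx=-5,dy=-5->C; (3,4):dx=-5,dy=-4->C
  (3,5):dx=-2,dy=-2->C; (3,6):dx=+3,dy=-12->D; (3,7):dx=-3,dy=-10->C; (4,5):dx=+3,dy=+2->C
  (4,6):dx=+8,dy=-8->D; (4,7):dx=+2,dy=-6->D; (5,6):dx=+5,dy=-10->D; (5,7):dx=-1,dy=-8->C
  (6,7):dx=-6,dy=+2->D
Step 2: C = 8, D = 13, total pairs = 21.
Step 3: tau = (C - D)/(n(n-1)/2) = (8 - 13)/21 = -0.238095.
Step 4: Exact two-sided p-value (enumerate n! = 5040 permutations of y under H0): p = 0.561905.
Step 5: alpha = 0.1. fail to reject H0.

tau_b = -0.2381 (C=8, D=13), p = 0.561905, fail to reject H0.


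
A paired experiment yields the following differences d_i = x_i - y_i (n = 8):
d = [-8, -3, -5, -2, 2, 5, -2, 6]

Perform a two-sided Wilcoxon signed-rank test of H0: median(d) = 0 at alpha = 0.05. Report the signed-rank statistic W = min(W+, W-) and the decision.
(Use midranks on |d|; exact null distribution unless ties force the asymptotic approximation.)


Step 1: Drop any zero differences (none here) and take |d_i|.
|d| = [8, 3, 5, 2, 2, 5, 2, 6]
Step 2: Midrank |d_i| (ties get averaged ranks).
ranks: |8|->8, |3|->4, |5|->5.5, |2|->2, |2|->2, |5|->5.5, |2|->2, |6|->7
Step 3: Attach original signs; sum ranks with positive sign and with negative sign.
W+ = 2 + 5.5 + 7 = 14.5
W- = 8 + 4 + 5.5 + 2 + 2 = 21.5
(Check: W+ + W- = 36 should equal n(n+1)/2 = 36.)
Step 4: Test statistic W = min(W+, W-) = 14.5.
Step 5: Ties in |d|, so use the tie-corrected normal approximation.
        E[W] = n(n+1)/4 = 8*9/4 = 18.
        Tie groups: |d|=2 (t=3), |d|=5 (t=2); sum(t^3 - t) = 30.
        Var[W] = n(n+1)(2n+1)/24 - sum(t^3-t)/48 = 1224/24 - 30/48 = 50.375.
        z = (W - E[W]) / sqrt(Var[W]) = (14.5 - 18) / 7.0975 = -0.4931.
        Two-sided p = 2*Phi(z) = 0.621921.
Step 6: alpha = 0.05. fail to reject H0.

W+ = 14.5, W- = 21.5, W = min = 14.5, p = 0.621921, fail to reject H0.


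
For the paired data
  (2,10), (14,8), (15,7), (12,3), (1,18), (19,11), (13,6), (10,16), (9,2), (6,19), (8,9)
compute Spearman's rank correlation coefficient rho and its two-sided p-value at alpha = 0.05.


Step 1: Rank x and y separately (midranks; no ties here).
rank(x): 2->2, 14->9, 15->10, 12->7, 1->1, 19->11, 13->8, 10->6, 9->5, 6->3, 8->4
rank(y): 10->7, 8->5, 7->4, 3->2, 18->10, 11->8, 6->3, 16->9, 2->1, 19->11, 9->6
Step 2: d_i = R_x(i) - R_y(i); compute d_i^2.
  (2-7)^2=25, (9-5)^2=16, (10-4)^2=36, (7-2)^2=25, (1-10)^2=81, (11-8)^2=9, (8-3)^2=25, (6-9)^2=9, (5-1)^2=16, (3-11)^2=64, (4-6)^2=4
sum(d^2) = 310.
Step 3: rho = 1 - 6*310 / (11*(11^2 - 1)) = 1 - 1860/1320 = -0.409091.
Step 4: Under H0, t = rho * sqrt((n-2)/(1-rho^2)) = -1.3450 ~ t(9).
Step 5: Two-sided p-value from the t-distribution with 9 df = 0.211545.
Step 6: alpha = 0.05. fail to reject H0.

rho = -0.4091, p = 0.211545, fail to reject H0 at alpha = 0.05.


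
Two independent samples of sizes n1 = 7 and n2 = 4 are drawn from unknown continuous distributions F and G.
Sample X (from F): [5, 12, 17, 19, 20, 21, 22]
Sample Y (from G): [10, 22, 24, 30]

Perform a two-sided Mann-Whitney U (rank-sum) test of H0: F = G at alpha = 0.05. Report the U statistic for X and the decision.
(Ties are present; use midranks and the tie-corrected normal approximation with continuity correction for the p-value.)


Step 1: Combine and sort all 11 observations; assign midranks.
sorted (value, group): (5,X), (10,Y), (12,X), (17,X), (19,X), (20,X), (21,X), (22,X), (22,Y), (24,Y), (30,Y)
ranks: 5->1, 10->2, 12->3, 17->4, 19->5, 20->6, 21->7, 22->8.5, 22->8.5, 24->10, 30->11
Step 2: Rank sum for X: R1 = 1 + 3 + 4 + 5 + 6 + 7 + 8.5 = 34.5.
Step 3: U_X = R1 - n1(n1+1)/2 = 34.5 - 7*8/2 = 34.5 - 28 = 6.5.
       U_Y = n1*n2 - U_X = 28 - 6.5 = 21.5.
Step 4: Ties are present, so use the tie-corrected normal approximation (with continuity correction) for the p-value.
Step 5: p-value = 0.184875; compare to alpha = 0.05. fail to reject H0.

U_X = 6.5, p = 0.184875, fail to reject H0 at alpha = 0.05.


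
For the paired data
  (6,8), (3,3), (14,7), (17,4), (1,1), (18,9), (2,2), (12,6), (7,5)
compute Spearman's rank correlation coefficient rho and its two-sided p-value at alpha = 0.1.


Step 1: Rank x and y separately (midranks; no ties here).
rank(x): 6->4, 3->3, 14->7, 17->8, 1->1, 18->9, 2->2, 12->6, 7->5
rank(y): 8->8, 3->3, 7->7, 4->4, 1->1, 9->9, 2->2, 6->6, 5->5
Step 2: d_i = R_x(i) - R_y(i); compute d_i^2.
  (4-8)^2=16, (3-3)^2=0, (7-7)^2=0, (8-4)^2=16, (1-1)^2=0, (9-9)^2=0, (2-2)^2=0, (6-6)^2=0, (5-5)^2=0
sum(d^2) = 32.
Step 3: rho = 1 - 6*32 / (9*(9^2 - 1)) = 1 - 192/720 = 0.733333.
Step 4: Under H0, t = rho * sqrt((n-2)/(1-rho^2)) = 2.8538 ~ t(7).
Step 5: Two-sided p-value from the t-distribution with 7 df = 0.024554.
Step 6: alpha = 0.1. reject H0.

rho = 0.7333, p = 0.024554, reject H0 at alpha = 0.1.


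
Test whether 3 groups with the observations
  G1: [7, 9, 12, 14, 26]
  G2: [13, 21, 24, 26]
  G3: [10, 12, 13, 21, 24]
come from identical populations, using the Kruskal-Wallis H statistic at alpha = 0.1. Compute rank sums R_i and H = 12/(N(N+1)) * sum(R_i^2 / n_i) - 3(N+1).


Step 1: Combine all N = 14 observations and assign midranks.
sorted (value, group, rank): (7,G1,1), (9,G1,2), (10,G3,3), (12,G1,4.5), (12,G3,4.5), (13,G2,6.5), (13,G3,6.5), (14,G1,8), (21,G2,9.5), (21,G3,9.5), (24,G2,11.5), (24,G3,11.5), (26,G1,13.5), (26,G2,13.5)
Step 2: Sum ranks within each group.
R_1 = 29 (n_1 = 5)
R_2 = 41 (n_2 = 4)
R_3 = 35 (n_3 = 5)
Step 3: H = 12/(N(N+1)) * sum(R_i^2/n_i) - 3(N+1)
     = 12/(14*15) * (29^2/5 + 41^2/4 + 35^2/5) - 3*15
     = 0.057143 * 833.45 - 45
     = 2.625714.
Step 4: Ties present; correction factor C = 1 - 30/(14^3 - 14) = 0.989011. Corrected H = 2.625714 / 0.989011 = 2.654889.
Step 5: Under H0, H ~ chi^2(2); p-value = 0.265154.
Step 6: alpha = 0.1. fail to reject H0.

H = 2.6549, df = 2, p = 0.265154, fail to reject H0.


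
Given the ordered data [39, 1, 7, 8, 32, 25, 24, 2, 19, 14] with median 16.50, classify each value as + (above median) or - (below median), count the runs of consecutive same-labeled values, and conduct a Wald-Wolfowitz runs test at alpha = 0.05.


Step 1: Compute median = 16.50; label A = above, B = below.
Labels in order: ABBBAAABAB  (n_A = 5, n_B = 5)
Step 2: Count runs R = 6.
Step 3: Under H0 (random ordering), E[R] = 2*n_A*n_B/(n_A+n_B) + 1 = 2*5*5/10 + 1 = 6.0000.
        Var[R] = 2*n_A*n_B*(2*n_A*n_B - n_A - n_B) / ((n_A+n_B)^2 * (n_A+n_B-1)) = 2000/900 = 2.2222.
        SD[R] = 1.4907.
Step 4: R = E[R], so z = 0 with no continuity correction.
Step 5: Two-sided p-value via normal approximation = 2*(1 - Phi(|z|)) = 1.000000.
Step 6: alpha = 0.05. fail to reject H0.

R = 6, z = 0.0000, p = 1.000000, fail to reject H0.


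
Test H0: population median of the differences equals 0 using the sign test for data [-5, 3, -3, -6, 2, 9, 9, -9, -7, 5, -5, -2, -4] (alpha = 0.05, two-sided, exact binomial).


Step 1: Discard zero differences. Original n = 13; n_eff = number of nonzero differences = 13.
Nonzero differences (with sign): -5, +3, -3, -6, +2, +9, +9, -9, -7, +5, -5, -2, -4
Step 2: Count signs: positive = 5, negative = 8.
Step 3: Under H0: P(positive) = 0.5, so the number of positives S ~ Bin(13, 0.5).
Step 4: Two-sided exact p-value = sum of Bin(13,0.5) probabilities at or below the observed probability = 0.581055.
Step 5: alpha = 0.05. fail to reject H0.

n_eff = 13, pos = 5, neg = 8, p = 0.581055, fail to reject H0.


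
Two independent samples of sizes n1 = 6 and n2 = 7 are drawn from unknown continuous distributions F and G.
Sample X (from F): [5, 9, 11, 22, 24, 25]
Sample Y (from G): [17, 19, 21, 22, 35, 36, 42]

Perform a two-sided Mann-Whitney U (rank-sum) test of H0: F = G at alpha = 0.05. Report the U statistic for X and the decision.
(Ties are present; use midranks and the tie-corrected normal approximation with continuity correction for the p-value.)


Step 1: Combine and sort all 13 observations; assign midranks.
sorted (value, group): (5,X), (9,X), (11,X), (17,Y), (19,Y), (21,Y), (22,X), (22,Y), (24,X), (25,X), (35,Y), (36,Y), (42,Y)
ranks: 5->1, 9->2, 11->3, 17->4, 19->5, 21->6, 22->7.5, 22->7.5, 24->9, 25->10, 35->11, 36->12, 42->13
Step 2: Rank sum for X: R1 = 1 + 2 + 3 + 7.5 + 9 + 10 = 32.5.
Step 3: U_X = R1 - n1(n1+1)/2 = 32.5 - 6*7/2 = 32.5 - 21 = 11.5.
       U_Y = n1*n2 - U_X = 42 - 11.5 = 30.5.
Step 4: Ties are present, so use the tie-corrected normal approximation (with continuity correction) for the p-value.
Step 5: p-value = 0.197926; compare to alpha = 0.05. fail to reject H0.

U_X = 11.5, p = 0.197926, fail to reject H0 at alpha = 0.05.


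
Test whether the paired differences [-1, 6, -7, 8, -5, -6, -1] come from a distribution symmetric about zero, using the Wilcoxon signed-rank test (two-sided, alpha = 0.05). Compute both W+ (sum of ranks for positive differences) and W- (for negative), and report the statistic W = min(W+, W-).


Step 1: Drop any zero differences (none here) and take |d_i|.
|d| = [1, 6, 7, 8, 5, 6, 1]
Step 2: Midrank |d_i| (ties get averaged ranks).
ranks: |1|->1.5, |6|->4.5, |7|->6, |8|->7, |5|->3, |6|->4.5, |1|->1.5
Step 3: Attach original signs; sum ranks with positive sign and with negative sign.
W+ = 4.5 + 7 = 11.5
W- = 1.5 + 6 + 3 + 4.5 + 1.5 = 16.5
(Check: W+ + W- = 28 should equal n(n+1)/2 = 28.)
Step 4: Test statistic W = min(W+, W-) = 11.5.
Step 5: Ties in |d|, so use the tie-corrected normal approximation.
        E[W] = n(n+1)/4 = 7*8/4 = 14.
        Tie groups: |d|=1 (t=2), |d|=6 (t=2); sum(t^3 - t) = 12.
        Var[W] = n(n+1)(2n+1)/24 - sum(t^3-t)/48 = 840/24 - 12/48 = 34.75.
        z = (W - E[W]) / sqrt(Var[W]) = (11.5 - 14) / 5.8949 = -0.4241.
        Two-sided p = 2*Phi(z) = 0.671497.
Step 6: alpha = 0.05. fail to reject H0.

W+ = 11.5, W- = 16.5, W = min = 11.5, p = 0.671497, fail to reject H0.


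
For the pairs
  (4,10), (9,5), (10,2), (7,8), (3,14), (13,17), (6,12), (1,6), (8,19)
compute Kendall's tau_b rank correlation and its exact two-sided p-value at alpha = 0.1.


Step 1: Enumerate the 36 unordered pairs (i,j) with i<j and classify each by sign(x_j-x_i) * sign(y_j-y_i).
  (1,2):dx=+5,dy=-5->D; (1,3):dx=+6,dy=-8->D; (1,4):dx=+3,dy=-2->D; (1,5):dx=-1,dy=+4->D
  (1,6):dx=+9,dy=+7->C; (1,7):dx=+2,dy=+2->C; (1,8):dx=-3,dy=-4->C; (1,9):dx=+4,dy=+9->C
  (2,3):dx=+1,dy=-3->D; (2,4):dx=-2,dy=+3->D; (2,5):dx=-6,dy=+9->D; (2,6):dx=+4,dy=+12->C
  (2,7):dx=-3,dy=+7->D; (2,8):dx=-8,dy=+1->D; (2,9):dx=-1,dy=+14->D; (3,4):dx=-3,dy=+6->D
  (3,5):dx=-7,dy=+12->D; (3,6):dx=+3,dy=+15->C; (3,7):dx=-4,dy=+10->D; (3,8):dx=-9,dy=+4->D
  (3,9):dx=-2,dy=+17->D; (4,5):dx=-4,dy=+6->D; (4,6):dx=+6,dy=+9->C; (4,7):dx=-1,dy=+4->D
  (4,8):dx=-6,dy=-2->C; (4,9):dx=+1,dy=+11->C; (5,6):dx=+10,dy=+3->C; (5,7):dx=+3,dy=-2->D
  (5,8):dx=-2,dy=-8->C; (5,9):dx=+5,dy=+5->C; (6,7):dx=-7,dy=-5->C; (6,8):dx=-12,dy=-11->C
  (6,9):dx=-5,dy=+2->D; (7,8):dx=-5,dy=-6->C; (7,9):dx=+2,dy=+7->C; (8,9):dx=+7,dy=+13->C
Step 2: C = 17, D = 19, total pairs = 36.
Step 3: tau = (C - D)/(n(n-1)/2) = (17 - 19)/36 = -0.055556.
Step 4: Exact two-sided p-value (enumerate n! = 362880 permutations of y under H0): p = 0.919455.
Step 5: alpha = 0.1. fail to reject H0.

tau_b = -0.0556 (C=17, D=19), p = 0.919455, fail to reject H0.


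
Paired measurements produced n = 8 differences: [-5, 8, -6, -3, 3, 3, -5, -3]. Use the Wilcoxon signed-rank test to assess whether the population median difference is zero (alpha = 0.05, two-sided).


Step 1: Drop any zero differences (none here) and take |d_i|.
|d| = [5, 8, 6, 3, 3, 3, 5, 3]
Step 2: Midrank |d_i| (ties get averaged ranks).
ranks: |5|->5.5, |8|->8, |6|->7, |3|->2.5, |3|->2.5, |3|->2.5, |5|->5.5, |3|->2.5
Step 3: Attach original signs; sum ranks with positive sign and with negative sign.
W+ = 8 + 2.5 + 2.5 = 13
W- = 5.5 + 7 + 2.5 + 5.5 + 2.5 = 23
(Check: W+ + W- = 36 should equal n(n+1)/2 = 36.)
Step 4: Test statistic W = min(W+, W-) = 13.
Step 5: Ties in |d|, so use the tie-corrected normal approximation.
        E[W] = n(n+1)/4 = 8*9/4 = 18.
        Tie groups: |d|=3 (t=4), |d|=5 (t=2); sum(t^3 - t) = 66.
        Var[W] = n(n+1)(2n+1)/24 - sum(t^3-t)/48 = 1224/24 - 66/48 = 49.625.
        z = (W - E[W]) / sqrt(Var[W]) = (13 - 18) / 7.0445 = -0.7098.
        Two-sided p = 2*Phi(z) = 0.477845.
Step 6: alpha = 0.05. fail to reject H0.

W+ = 13, W- = 23, W = min = 13, p = 0.477845, fail to reject H0.


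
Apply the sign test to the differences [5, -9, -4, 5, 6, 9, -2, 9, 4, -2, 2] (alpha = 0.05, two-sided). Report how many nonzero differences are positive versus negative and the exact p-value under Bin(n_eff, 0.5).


Step 1: Discard zero differences. Original n = 11; n_eff = number of nonzero differences = 11.
Nonzero differences (with sign): +5, -9, -4, +5, +6, +9, -2, +9, +4, -2, +2
Step 2: Count signs: positive = 7, negative = 4.
Step 3: Under H0: P(positive) = 0.5, so the number of positives S ~ Bin(11, 0.5).
Step 4: Two-sided exact p-value = sum of Bin(11,0.5) probabilities at or below the observed probability = 0.548828.
Step 5: alpha = 0.05. fail to reject H0.

n_eff = 11, pos = 7, neg = 4, p = 0.548828, fail to reject H0.


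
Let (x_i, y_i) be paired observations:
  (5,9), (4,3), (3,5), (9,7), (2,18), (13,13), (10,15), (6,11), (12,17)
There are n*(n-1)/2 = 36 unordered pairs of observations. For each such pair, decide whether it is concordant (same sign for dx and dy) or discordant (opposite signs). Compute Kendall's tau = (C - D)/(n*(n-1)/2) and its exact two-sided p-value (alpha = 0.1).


Step 1: Enumerate the 36 unordered pairs (i,j) with i<j and classify each by sign(x_j-x_i) * sign(y_j-y_i).
  (1,2):dx=-1,dy=-6->C; (1,3):dx=-2,dy=-4->C; (1,4):dx=+4,dy=-2->D; (1,5):dx=-3,dy=+9->D
  (1,6):dx=+8,dy=+4->C; (1,7):dx=+5,dy=+6->C; (1,8):dx=+1,dy=+2->C; (1,9):dx=+7,dy=+8->C
  (2,3):dx=-1,dy=+2->D; (2,4):dx=+5,dy=+4->C; (2,5):dx=-2,dy=+15->D; (2,6):dx=+9,dy=+10->C
  (2,7):dx=+6,dy=+12->C; (2,8):dx=+2,dy=+8->C; (2,9):dx=+8,dy=+14->C; (3,4):dx=+6,dy=+2->C
  (3,5):dx=-1,dy=+13->D; (3,6):dx=+10,dy=+8->C; (3,7):dx=+7,dy=+10->C; (3,8):dx=+3,dy=+6->C
  (3,9):dx=+9,dy=+12->C; (4,5):dx=-7,dy=+11->D; (4,6):dx=+4,dy=+6->C; (4,7):dx=+1,dy=+8->C
  (4,8):dx=-3,dy=+4->D; (4,9):dx=+3,dy=+10->C; (5,6):dx=+11,dy=-5->D; (5,7):dx=+8,dy=-3->D
  (5,8):dx=+4,dy=-7->D; (5,9):dx=+10,dy=-1->D; (6,7):dx=-3,dy=+2->D; (6,8):dx=-7,dy=-2->C
  (6,9):dx=-1,dy=+4->D; (7,8):dx=-4,dy=-4->C; (7,9):dx=+2,dy=+2->C; (8,9):dx=+6,dy=+6->C
Step 2: C = 23, D = 13, total pairs = 36.
Step 3: tau = (C - D)/(n(n-1)/2) = (23 - 13)/36 = 0.277778.
Step 4: Exact two-sided p-value (enumerate n! = 362880 permutations of y under H0): p = 0.358488.
Step 5: alpha = 0.1. fail to reject H0.

tau_b = 0.2778 (C=23, D=13), p = 0.358488, fail to reject H0.


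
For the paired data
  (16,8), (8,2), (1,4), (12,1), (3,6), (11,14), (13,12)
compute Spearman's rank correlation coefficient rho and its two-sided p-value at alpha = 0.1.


Step 1: Rank x and y separately (midranks; no ties here).
rank(x): 16->7, 8->3, 1->1, 12->5, 3->2, 11->4, 13->6
rank(y): 8->5, 2->2, 4->3, 1->1, 6->4, 14->7, 12->6
Step 2: d_i = R_x(i) - R_y(i); compute d_i^2.
  (7-5)^2=4, (3-2)^2=1, (1-3)^2=4, (5-1)^2=16, (2-4)^2=4, (4-7)^2=9, (6-6)^2=0
sum(d^2) = 38.
Step 3: rho = 1 - 6*38 / (7*(7^2 - 1)) = 1 - 228/336 = 0.321429.
Step 4: Under H0, t = rho * sqrt((n-2)/(1-rho^2)) = 0.7590 ~ t(5).
Step 5: Two-sided p-value from the t-distribution with 5 df = 0.482072.
Step 6: alpha = 0.1. fail to reject H0.

rho = 0.3214, p = 0.482072, fail to reject H0 at alpha = 0.1.


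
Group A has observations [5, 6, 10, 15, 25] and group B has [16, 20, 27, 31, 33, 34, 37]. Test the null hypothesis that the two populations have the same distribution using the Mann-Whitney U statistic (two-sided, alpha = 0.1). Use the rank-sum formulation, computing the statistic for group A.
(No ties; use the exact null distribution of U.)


Step 1: Combine and sort all 12 observations; assign midranks.
sorted (value, group): (5,X), (6,X), (10,X), (15,X), (16,Y), (20,Y), (25,X), (27,Y), (31,Y), (33,Y), (34,Y), (37,Y)
ranks: 5->1, 6->2, 10->3, 15->4, 16->5, 20->6, 25->7, 27->8, 31->9, 33->10, 34->11, 37->12
Step 2: Rank sum for X: R1 = 1 + 2 + 3 + 4 + 7 = 17.
Step 3: U_X = R1 - n1(n1+1)/2 = 17 - 5*6/2 = 17 - 15 = 2.
       U_Y = n1*n2 - U_X = 35 - 2 = 33.
Step 4: No ties, so the exact null distribution of U (based on enumerating the C(12,5) = 792 equally likely rank assignments) gives the two-sided p-value.
Step 5: p-value = 0.010101; compare to alpha = 0.1. reject H0.

U_X = 2, p = 0.010101, reject H0 at alpha = 0.1.


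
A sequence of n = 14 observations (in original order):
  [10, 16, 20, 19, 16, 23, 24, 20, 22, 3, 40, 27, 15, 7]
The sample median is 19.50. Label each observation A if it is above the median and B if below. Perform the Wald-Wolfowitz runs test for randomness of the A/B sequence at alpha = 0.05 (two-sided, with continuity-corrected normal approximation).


Step 1: Compute median = 19.50; label A = above, B = below.
Labels in order: BBABBAAAABAABB  (n_A = 7, n_B = 7)
Step 2: Count runs R = 7.
Step 3: Under H0 (random ordering), E[R] = 2*n_A*n_B/(n_A+n_B) + 1 = 2*7*7/14 + 1 = 8.0000.
        Var[R] = 2*n_A*n_B*(2*n_A*n_B - n_A - n_B) / ((n_A+n_B)^2 * (n_A+n_B-1)) = 8232/2548 = 3.2308.
        SD[R] = 1.7974.
Step 4: Continuity-corrected z = (R + 0.5 - E[R]) / SD[R] = (7 + 0.5 - 8.0000) / 1.7974 = -0.2782.
Step 5: Two-sided p-value via normal approximation = 2*(1 - Phi(|z|)) = 0.780879.
Step 6: alpha = 0.05. fail to reject H0.

R = 7, z = -0.2782, p = 0.780879, fail to reject H0.


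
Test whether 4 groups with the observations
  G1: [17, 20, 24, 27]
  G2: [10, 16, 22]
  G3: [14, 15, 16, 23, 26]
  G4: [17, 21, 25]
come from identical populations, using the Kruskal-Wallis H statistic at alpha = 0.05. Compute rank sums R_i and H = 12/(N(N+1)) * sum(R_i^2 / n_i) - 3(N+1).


Step 1: Combine all N = 15 observations and assign midranks.
sorted (value, group, rank): (10,G2,1), (14,G3,2), (15,G3,3), (16,G2,4.5), (16,G3,4.5), (17,G1,6.5), (17,G4,6.5), (20,G1,8), (21,G4,9), (22,G2,10), (23,G3,11), (24,G1,12), (25,G4,13), (26,G3,14), (27,G1,15)
Step 2: Sum ranks within each group.
R_1 = 41.5 (n_1 = 4)
R_2 = 15.5 (n_2 = 3)
R_3 = 34.5 (n_3 = 5)
R_4 = 28.5 (n_4 = 3)
Step 3: H = 12/(N(N+1)) * sum(R_i^2/n_i) - 3(N+1)
     = 12/(15*16) * (41.5^2/4 + 15.5^2/3 + 34.5^2/5 + 28.5^2/3) - 3*16
     = 0.050000 * 1019.45 - 48
     = 2.972292.
Step 4: Ties present; correction factor C = 1 - 12/(15^3 - 15) = 0.996429. Corrected H = 2.972292 / 0.996429 = 2.982945.
Step 5: Under H0, H ~ chi^2(3); p-value = 0.394262.
Step 6: alpha = 0.05. fail to reject H0.

H = 2.9829, df = 3, p = 0.394262, fail to reject H0.


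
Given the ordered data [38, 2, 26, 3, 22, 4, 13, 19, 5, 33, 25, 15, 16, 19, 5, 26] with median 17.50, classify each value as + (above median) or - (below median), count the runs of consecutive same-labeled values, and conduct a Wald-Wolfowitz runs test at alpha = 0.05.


Step 1: Compute median = 17.50; label A = above, B = below.
Labels in order: ABABABBABAABBABA  (n_A = 8, n_B = 8)
Step 2: Count runs R = 13.
Step 3: Under H0 (random ordering), E[R] = 2*n_A*n_B/(n_A+n_B) + 1 = 2*8*8/16 + 1 = 9.0000.
        Var[R] = 2*n_A*n_B*(2*n_A*n_B - n_A - n_B) / ((n_A+n_B)^2 * (n_A+n_B-1)) = 14336/3840 = 3.7333.
        SD[R] = 1.9322.
Step 4: Continuity-corrected z = (R - 0.5 - E[R]) / SD[R] = (13 - 0.5 - 9.0000) / 1.9322 = 1.8114.
Step 5: Two-sided p-value via normal approximation = 2*(1 - Phi(|z|)) = 0.070076.
Step 6: alpha = 0.05. fail to reject H0.

R = 13, z = 1.8114, p = 0.070076, fail to reject H0.


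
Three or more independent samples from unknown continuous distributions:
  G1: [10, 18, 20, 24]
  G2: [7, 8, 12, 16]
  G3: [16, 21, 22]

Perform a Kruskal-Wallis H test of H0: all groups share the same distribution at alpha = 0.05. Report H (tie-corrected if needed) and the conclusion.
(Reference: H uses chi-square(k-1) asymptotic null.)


Step 1: Combine all N = 11 observations and assign midranks.
sorted (value, group, rank): (7,G2,1), (8,G2,2), (10,G1,3), (12,G2,4), (16,G2,5.5), (16,G3,5.5), (18,G1,7), (20,G1,8), (21,G3,9), (22,G3,10), (24,G1,11)
Step 2: Sum ranks within each group.
R_1 = 29 (n_1 = 4)
R_2 = 12.5 (n_2 = 4)
R_3 = 24.5 (n_3 = 3)
Step 3: H = 12/(N(N+1)) * sum(R_i^2/n_i) - 3(N+1)
     = 12/(11*12) * (29^2/4 + 12.5^2/4 + 24.5^2/3) - 3*12
     = 0.090909 * 449.396 - 36
     = 4.854167.
Step 4: Ties present; correction factor C = 1 - 6/(11^3 - 11) = 0.995455. Corrected H = 4.854167 / 0.995455 = 4.876332.
Step 5: Under H0, H ~ chi^2(2); p-value = 0.087321.
Step 6: alpha = 0.05. fail to reject H0.

H = 4.8763, df = 2, p = 0.087321, fail to reject H0.


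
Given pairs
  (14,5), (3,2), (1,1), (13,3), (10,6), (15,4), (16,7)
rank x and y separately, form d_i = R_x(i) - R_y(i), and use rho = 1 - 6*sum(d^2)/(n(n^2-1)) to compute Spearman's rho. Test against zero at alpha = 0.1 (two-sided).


Step 1: Rank x and y separately (midranks; no ties here).
rank(x): 14->5, 3->2, 1->1, 13->4, 10->3, 15->6, 16->7
rank(y): 5->5, 2->2, 1->1, 3->3, 6->6, 4->4, 7->7
Step 2: d_i = R_x(i) - R_y(i); compute d_i^2.
  (5-5)^2=0, (2-2)^2=0, (1-1)^2=0, (4-3)^2=1, (3-6)^2=9, (6-4)^2=4, (7-7)^2=0
sum(d^2) = 14.
Step 3: rho = 1 - 6*14 / (7*(7^2 - 1)) = 1 - 84/336 = 0.750000.
Step 4: Under H0, t = rho * sqrt((n-2)/(1-rho^2)) = 2.5355 ~ t(5).
Step 5: Two-sided p-value from the t-distribution with 5 df = 0.052181.
Step 6: alpha = 0.1. reject H0.

rho = 0.7500, p = 0.052181, reject H0 at alpha = 0.1.


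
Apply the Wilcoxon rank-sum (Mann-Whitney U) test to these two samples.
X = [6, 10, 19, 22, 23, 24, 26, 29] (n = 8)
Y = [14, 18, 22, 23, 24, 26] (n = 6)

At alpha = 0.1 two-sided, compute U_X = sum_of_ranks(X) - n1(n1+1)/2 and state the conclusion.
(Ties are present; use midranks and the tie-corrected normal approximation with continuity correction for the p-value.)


Step 1: Combine and sort all 14 observations; assign midranks.
sorted (value, group): (6,X), (10,X), (14,Y), (18,Y), (19,X), (22,X), (22,Y), (23,X), (23,Y), (24,X), (24,Y), (26,X), (26,Y), (29,X)
ranks: 6->1, 10->2, 14->3, 18->4, 19->5, 22->6.5, 22->6.5, 23->8.5, 23->8.5, 24->10.5, 24->10.5, 26->12.5, 26->12.5, 29->14
Step 2: Rank sum for X: R1 = 1 + 2 + 5 + 6.5 + 8.5 + 10.5 + 12.5 + 14 = 60.
Step 3: U_X = R1 - n1(n1+1)/2 = 60 - 8*9/2 = 60 - 36 = 24.
       U_Y = n1*n2 - U_X = 48 - 24 = 24.
Step 4: Ties are present, so use the tie-corrected normal approximation (with continuity correction) for the p-value.
Step 5: p-value = 1.000000; compare to alpha = 0.1. fail to reject H0.

U_X = 24, p = 1.000000, fail to reject H0 at alpha = 0.1.


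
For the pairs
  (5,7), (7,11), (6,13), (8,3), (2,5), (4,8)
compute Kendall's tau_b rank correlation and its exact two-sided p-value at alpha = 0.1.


Step 1: Enumerate the 15 unordered pairs (i,j) with i<j and classify each by sign(x_j-x_i) * sign(y_j-y_i).
  (1,2):dx=+2,dy=+4->C; (1,3):dx=+1,dy=+6->C; (1,4):dx=+3,dy=-4->D; (1,5):dx=-3,dy=-2->C
  (1,6):dx=-1,dy=+1->D; (2,3):dx=-1,dy=+2->D; (2,4):dx=+1,dy=-8->D; (2,5):dx=-5,dy=-6->C
  (2,6):dx=-3,dy=-3->C; (3,4):dx=+2,dy=-10->D; (3,5):dx=-4,dy=-8->C; (3,6):dx=-2,dy=-5->C
  (4,5):dx=-6,dy=+2->D; (4,6):dx=-4,dy=+5->D; (5,6):dx=+2,dy=+3->C
Step 2: C = 8, D = 7, total pairs = 15.
Step 3: tau = (C - D)/(n(n-1)/2) = (8 - 7)/15 = 0.066667.
Step 4: Exact two-sided p-value (enumerate n! = 720 permutations of y under H0): p = 1.000000.
Step 5: alpha = 0.1. fail to reject H0.

tau_b = 0.0667 (C=8, D=7), p = 1.000000, fail to reject H0.


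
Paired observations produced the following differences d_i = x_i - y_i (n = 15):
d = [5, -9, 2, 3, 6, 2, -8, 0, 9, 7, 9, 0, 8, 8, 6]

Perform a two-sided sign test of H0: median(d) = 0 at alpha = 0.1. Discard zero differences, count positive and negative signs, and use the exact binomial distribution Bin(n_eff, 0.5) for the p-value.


Step 1: Discard zero differences. Original n = 15; n_eff = number of nonzero differences = 13.
Nonzero differences (with sign): +5, -9, +2, +3, +6, +2, -8, +9, +7, +9, +8, +8, +6
Step 2: Count signs: positive = 11, negative = 2.
Step 3: Under H0: P(positive) = 0.5, so the number of positives S ~ Bin(13, 0.5).
Step 4: Two-sided exact p-value = sum of Bin(13,0.5) probabilities at or below the observed probability = 0.022461.
Step 5: alpha = 0.1. reject H0.

n_eff = 13, pos = 11, neg = 2, p = 0.022461, reject H0.


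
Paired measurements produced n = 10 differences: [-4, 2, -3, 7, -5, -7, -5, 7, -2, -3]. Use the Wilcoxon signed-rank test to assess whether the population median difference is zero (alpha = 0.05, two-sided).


Step 1: Drop any zero differences (none here) and take |d_i|.
|d| = [4, 2, 3, 7, 5, 7, 5, 7, 2, 3]
Step 2: Midrank |d_i| (ties get averaged ranks).
ranks: |4|->5, |2|->1.5, |3|->3.5, |7|->9, |5|->6.5, |7|->9, |5|->6.5, |7|->9, |2|->1.5, |3|->3.5
Step 3: Attach original signs; sum ranks with positive sign and with negative sign.
W+ = 1.5 + 9 + 9 = 19.5
W- = 5 + 3.5 + 6.5 + 9 + 6.5 + 1.5 + 3.5 = 35.5
(Check: W+ + W- = 55 should equal n(n+1)/2 = 55.)
Step 4: Test statistic W = min(W+, W-) = 19.5.
Step 5: Ties in |d|, so use the tie-corrected normal approximation.
        E[W] = n(n+1)/4 = 10*11/4 = 27.5.
        Tie groups: |d|=2 (t=2), |d|=3 (t=2), |d|=5 (t=2), |d|=7 (t=3); sum(t^3 - t) = 42.
        Var[W] = n(n+1)(2n+1)/24 - sum(t^3-t)/48 = 2310/24 - 42/48 = 95.375.
        z = (W - E[W]) / sqrt(Var[W]) = (19.5 - 27.5) / 9.7660 = -0.8192.
        Two-sided p = 2*Phi(z) = 0.412691.
Step 6: alpha = 0.05. fail to reject H0.

W+ = 19.5, W- = 35.5, W = min = 19.5, p = 0.412691, fail to reject H0.


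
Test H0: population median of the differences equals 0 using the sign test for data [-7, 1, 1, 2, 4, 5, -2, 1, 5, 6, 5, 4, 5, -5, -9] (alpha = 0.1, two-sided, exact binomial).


Step 1: Discard zero differences. Original n = 15; n_eff = number of nonzero differences = 15.
Nonzero differences (with sign): -7, +1, +1, +2, +4, +5, -2, +1, +5, +6, +5, +4, +5, -5, -9
Step 2: Count signs: positive = 11, negative = 4.
Step 3: Under H0: P(positive) = 0.5, so the number of positives S ~ Bin(15, 0.5).
Step 4: Two-sided exact p-value = sum of Bin(15,0.5) probabilities at or below the observed probability = 0.118469.
Step 5: alpha = 0.1. fail to reject H0.

n_eff = 15, pos = 11, neg = 4, p = 0.118469, fail to reject H0.


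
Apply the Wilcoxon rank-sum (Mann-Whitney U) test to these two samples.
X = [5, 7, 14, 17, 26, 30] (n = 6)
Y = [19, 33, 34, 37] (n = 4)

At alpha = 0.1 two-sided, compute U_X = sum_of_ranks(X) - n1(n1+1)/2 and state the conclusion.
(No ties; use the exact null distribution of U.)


Step 1: Combine and sort all 10 observations; assign midranks.
sorted (value, group): (5,X), (7,X), (14,X), (17,X), (19,Y), (26,X), (30,X), (33,Y), (34,Y), (37,Y)
ranks: 5->1, 7->2, 14->3, 17->4, 19->5, 26->6, 30->7, 33->8, 34->9, 37->10
Step 2: Rank sum for X: R1 = 1 + 2 + 3 + 4 + 6 + 7 = 23.
Step 3: U_X = R1 - n1(n1+1)/2 = 23 - 6*7/2 = 23 - 21 = 2.
       U_Y = n1*n2 - U_X = 24 - 2 = 22.
Step 4: No ties, so the exact null distribution of U (based on enumerating the C(10,6) = 210 equally likely rank assignments) gives the two-sided p-value.
Step 5: p-value = 0.038095; compare to alpha = 0.1. reject H0.

U_X = 2, p = 0.038095, reject H0 at alpha = 0.1.


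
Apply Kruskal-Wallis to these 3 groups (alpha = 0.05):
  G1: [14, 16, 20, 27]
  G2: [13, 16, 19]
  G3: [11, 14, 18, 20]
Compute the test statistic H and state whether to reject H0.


Step 1: Combine all N = 11 observations and assign midranks.
sorted (value, group, rank): (11,G3,1), (13,G2,2), (14,G1,3.5), (14,G3,3.5), (16,G1,5.5), (16,G2,5.5), (18,G3,7), (19,G2,8), (20,G1,9.5), (20,G3,9.5), (27,G1,11)
Step 2: Sum ranks within each group.
R_1 = 29.5 (n_1 = 4)
R_2 = 15.5 (n_2 = 3)
R_3 = 21 (n_3 = 4)
Step 3: H = 12/(N(N+1)) * sum(R_i^2/n_i) - 3(N+1)
     = 12/(11*12) * (29.5^2/4 + 15.5^2/3 + 21^2/4) - 3*12
     = 0.090909 * 407.896 - 36
     = 1.081439.
Step 4: Ties present; correction factor C = 1 - 18/(11^3 - 11) = 0.986364. Corrected H = 1.081439 / 0.986364 = 1.096390.
Step 5: Under H0, H ~ chi^2(2); p-value = 0.577992.
Step 6: alpha = 0.05. fail to reject H0.

H = 1.0964, df = 2, p = 0.577992, fail to reject H0.


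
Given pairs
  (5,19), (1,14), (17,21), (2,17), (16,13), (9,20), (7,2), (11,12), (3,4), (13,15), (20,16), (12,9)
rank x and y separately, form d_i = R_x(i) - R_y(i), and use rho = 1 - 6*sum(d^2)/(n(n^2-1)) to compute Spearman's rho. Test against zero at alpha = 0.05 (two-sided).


Step 1: Rank x and y separately (midranks; no ties here).
rank(x): 5->4, 1->1, 17->11, 2->2, 16->10, 9->6, 7->5, 11->7, 3->3, 13->9, 20->12, 12->8
rank(y): 19->10, 14->6, 21->12, 17->9, 13->5, 20->11, 2->1, 12->4, 4->2, 15->7, 16->8, 9->3
Step 2: d_i = R_x(i) - R_y(i); compute d_i^2.
  (4-10)^2=36, (1-6)^2=25, (11-12)^2=1, (2-9)^2=49, (10-5)^2=25, (6-11)^2=25, (5-1)^2=16, (7-4)^2=9, (3-2)^2=1, (9-7)^2=4, (12-8)^2=16, (8-3)^2=25
sum(d^2) = 232.
Step 3: rho = 1 - 6*232 / (12*(12^2 - 1)) = 1 - 1392/1716 = 0.188811.
Step 4: Under H0, t = rho * sqrt((n-2)/(1-rho^2)) = 0.6080 ~ t(10).
Step 5: Two-sided p-value from the t-distribution with 10 df = 0.556737.
Step 6: alpha = 0.05. fail to reject H0.

rho = 0.1888, p = 0.556737, fail to reject H0 at alpha = 0.05.


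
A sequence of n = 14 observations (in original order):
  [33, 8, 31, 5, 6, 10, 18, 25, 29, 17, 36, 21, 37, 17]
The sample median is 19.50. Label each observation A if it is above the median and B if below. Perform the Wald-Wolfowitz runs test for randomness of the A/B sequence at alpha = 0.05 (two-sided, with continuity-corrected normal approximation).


Step 1: Compute median = 19.50; label A = above, B = below.
Labels in order: ABABBBBAABAAAB  (n_A = 7, n_B = 7)
Step 2: Count runs R = 8.
Step 3: Under H0 (random ordering), E[R] = 2*n_A*n_B/(n_A+n_B) + 1 = 2*7*7/14 + 1 = 8.0000.
        Var[R] = 2*n_A*n_B*(2*n_A*n_B - n_A - n_B) / ((n_A+n_B)^2 * (n_A+n_B-1)) = 8232/2548 = 3.2308.
        SD[R] = 1.7974.
Step 4: R = E[R], so z = 0 with no continuity correction.
Step 5: Two-sided p-value via normal approximation = 2*(1 - Phi(|z|)) = 1.000000.
Step 6: alpha = 0.05. fail to reject H0.

R = 8, z = 0.0000, p = 1.000000, fail to reject H0.


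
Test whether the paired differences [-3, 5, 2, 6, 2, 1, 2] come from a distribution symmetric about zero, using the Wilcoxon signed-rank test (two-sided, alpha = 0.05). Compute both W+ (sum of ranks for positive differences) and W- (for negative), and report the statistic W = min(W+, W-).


Step 1: Drop any zero differences (none here) and take |d_i|.
|d| = [3, 5, 2, 6, 2, 1, 2]
Step 2: Midrank |d_i| (ties get averaged ranks).
ranks: |3|->5, |5|->6, |2|->3, |6|->7, |2|->3, |1|->1, |2|->3
Step 3: Attach original signs; sum ranks with positive sign and with negative sign.
W+ = 6 + 3 + 7 + 3 + 1 + 3 = 23
W- = 5 = 5
(Check: W+ + W- = 28 should equal n(n+1)/2 = 28.)
Step 4: Test statistic W = min(W+, W-) = 5.
Step 5: Ties in |d|, so use the tie-corrected normal approximation.
        E[W] = n(n+1)/4 = 7*8/4 = 14.
        Tie groups: |d|=2 (t=3); sum(t^3 - t) = 24.
        Var[W] = n(n+1)(2n+1)/24 - sum(t^3-t)/48 = 840/24 - 24/48 = 34.5.
        z = (W - E[W]) / sqrt(Var[W]) = (5 - 14) / 5.8737 = -1.5323.
        Two-sided p = 2*Phi(z) = 0.125458.
Step 6: alpha = 0.05. fail to reject H0.

W+ = 23, W- = 5, W = min = 5, p = 0.125458, fail to reject H0.


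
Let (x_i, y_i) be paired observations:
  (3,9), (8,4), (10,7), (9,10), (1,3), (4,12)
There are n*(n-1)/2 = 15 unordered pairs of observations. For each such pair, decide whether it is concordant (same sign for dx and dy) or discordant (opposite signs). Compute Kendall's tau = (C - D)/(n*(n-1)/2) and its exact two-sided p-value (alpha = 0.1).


Step 1: Enumerate the 15 unordered pairs (i,j) with i<j and classify each by sign(x_j-x_i) * sign(y_j-y_i).
  (1,2):dx=+5,dy=-5->D; (1,3):dx=+7,dy=-2->D; (1,4):dx=+6,dy=+1->C; (1,5):dx=-2,dy=-6->C
  (1,6):dx=+1,dy=+3->C; (2,3):dx=+2,dy=+3->C; (2,4):dx=+1,dy=+6->C; (2,5):dx=-7,dy=-1->C
  (2,6):dx=-4,dy=+8->D; (3,4):dx=-1,dy=+3->D; (3,5):dx=-9,dy=-4->C; (3,6):dx=-6,dy=+5->D
  (4,5):dx=-8,dy=-7->C; (4,6):dx=-5,dy=+2->D; (5,6):dx=+3,dy=+9->C
Step 2: C = 9, D = 6, total pairs = 15.
Step 3: tau = (C - D)/(n(n-1)/2) = (9 - 6)/15 = 0.200000.
Step 4: Exact two-sided p-value (enumerate n! = 720 permutations of y under H0): p = 0.719444.
Step 5: alpha = 0.1. fail to reject H0.

tau_b = 0.2000 (C=9, D=6), p = 0.719444, fail to reject H0.


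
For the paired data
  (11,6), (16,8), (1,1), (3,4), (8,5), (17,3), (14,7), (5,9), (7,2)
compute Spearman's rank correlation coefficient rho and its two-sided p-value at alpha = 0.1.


Step 1: Rank x and y separately (midranks; no ties here).
rank(x): 11->6, 16->8, 1->1, 3->2, 8->5, 17->9, 14->7, 5->3, 7->4
rank(y): 6->6, 8->8, 1->1, 4->4, 5->5, 3->3, 7->7, 9->9, 2->2
Step 2: d_i = R_x(i) - R_y(i); compute d_i^2.
  (6-6)^2=0, (8-8)^2=0, (1-1)^2=0, (2-4)^2=4, (5-5)^2=0, (9-3)^2=36, (7-7)^2=0, (3-9)^2=36, (4-2)^2=4
sum(d^2) = 80.
Step 3: rho = 1 - 6*80 / (9*(9^2 - 1)) = 1 - 480/720 = 0.333333.
Step 4: Under H0, t = rho * sqrt((n-2)/(1-rho^2)) = 0.9354 ~ t(7).
Step 5: Two-sided p-value from the t-distribution with 7 df = 0.380713.
Step 6: alpha = 0.1. fail to reject H0.

rho = 0.3333, p = 0.380713, fail to reject H0 at alpha = 0.1.


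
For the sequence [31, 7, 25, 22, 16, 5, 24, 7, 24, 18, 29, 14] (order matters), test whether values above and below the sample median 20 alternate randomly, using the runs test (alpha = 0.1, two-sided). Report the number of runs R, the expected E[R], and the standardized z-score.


Step 1: Compute median = 20; label A = above, B = below.
Labels in order: ABAABBABABAB  (n_A = 6, n_B = 6)
Step 2: Count runs R = 10.
Step 3: Under H0 (random ordering), E[R] = 2*n_A*n_B/(n_A+n_B) + 1 = 2*6*6/12 + 1 = 7.0000.
        Var[R] = 2*n_A*n_B*(2*n_A*n_B - n_A - n_B) / ((n_A+n_B)^2 * (n_A+n_B-1)) = 4320/1584 = 2.7273.
        SD[R] = 1.6514.
Step 4: Continuity-corrected z = (R - 0.5 - E[R]) / SD[R] = (10 - 0.5 - 7.0000) / 1.6514 = 1.5138.
Step 5: Two-sided p-value via normal approximation = 2*(1 - Phi(|z|)) = 0.130070.
Step 6: alpha = 0.1. fail to reject H0.

R = 10, z = 1.5138, p = 0.130070, fail to reject H0.


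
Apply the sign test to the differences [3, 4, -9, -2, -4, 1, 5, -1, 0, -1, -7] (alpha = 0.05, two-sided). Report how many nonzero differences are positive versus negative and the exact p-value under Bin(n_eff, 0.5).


Step 1: Discard zero differences. Original n = 11; n_eff = number of nonzero differences = 10.
Nonzero differences (with sign): +3, +4, -9, -2, -4, +1, +5, -1, -1, -7
Step 2: Count signs: positive = 4, negative = 6.
Step 3: Under H0: P(positive) = 0.5, so the number of positives S ~ Bin(10, 0.5).
Step 4: Two-sided exact p-value = sum of Bin(10,0.5) probabilities at or below the observed probability = 0.753906.
Step 5: alpha = 0.05. fail to reject H0.

n_eff = 10, pos = 4, neg = 6, p = 0.753906, fail to reject H0.


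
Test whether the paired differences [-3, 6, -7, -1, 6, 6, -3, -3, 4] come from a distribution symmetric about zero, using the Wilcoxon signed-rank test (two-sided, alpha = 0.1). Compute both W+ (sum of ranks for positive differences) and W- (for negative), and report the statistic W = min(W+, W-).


Step 1: Drop any zero differences (none here) and take |d_i|.
|d| = [3, 6, 7, 1, 6, 6, 3, 3, 4]
Step 2: Midrank |d_i| (ties get averaged ranks).
ranks: |3|->3, |6|->7, |7|->9, |1|->1, |6|->7, |6|->7, |3|->3, |3|->3, |4|->5
Step 3: Attach original signs; sum ranks with positive sign and with negative sign.
W+ = 7 + 7 + 7 + 5 = 26
W- = 3 + 9 + 1 + 3 + 3 = 19
(Check: W+ + W- = 45 should equal n(n+1)/2 = 45.)
Step 4: Test statistic W = min(W+, W-) = 19.
Step 5: Ties in |d|, so use the tie-corrected normal approximation.
        E[W] = n(n+1)/4 = 9*10/4 = 22.5.
        Tie groups: |d|=3 (t=3), |d|=6 (t=3); sum(t^3 - t) = 48.
        Var[W] = n(n+1)(2n+1)/24 - sum(t^3-t)/48 = 1710/24 - 48/48 = 70.25.
        z = (W - E[W]) / sqrt(Var[W]) = (19 - 22.5) / 8.3815 = -0.4176.
        Two-sided p = 2*Phi(z) = 0.676251.
Step 6: alpha = 0.1. fail to reject H0.

W+ = 26, W- = 19, W = min = 19, p = 0.676251, fail to reject H0.


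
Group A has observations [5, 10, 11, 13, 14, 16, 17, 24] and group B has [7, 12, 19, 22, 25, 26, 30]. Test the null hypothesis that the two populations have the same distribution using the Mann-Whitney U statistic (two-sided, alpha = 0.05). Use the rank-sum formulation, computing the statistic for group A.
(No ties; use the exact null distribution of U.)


Step 1: Combine and sort all 15 observations; assign midranks.
sorted (value, group): (5,X), (7,Y), (10,X), (11,X), (12,Y), (13,X), (14,X), (16,X), (17,X), (19,Y), (22,Y), (24,X), (25,Y), (26,Y), (30,Y)
ranks: 5->1, 7->2, 10->3, 11->4, 12->5, 13->6, 14->7, 16->8, 17->9, 19->10, 22->11, 24->12, 25->13, 26->14, 30->15
Step 2: Rank sum for X: R1 = 1 + 3 + 4 + 6 + 7 + 8 + 9 + 12 = 50.
Step 3: U_X = R1 - n1(n1+1)/2 = 50 - 8*9/2 = 50 - 36 = 14.
       U_Y = n1*n2 - U_X = 56 - 14 = 42.
Step 4: No ties, so the exact null distribution of U (based on enumerating the C(15,8) = 6435 equally likely rank assignments) gives the two-sided p-value.
Step 5: p-value = 0.120591; compare to alpha = 0.05. fail to reject H0.

U_X = 14, p = 0.120591, fail to reject H0 at alpha = 0.05.
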